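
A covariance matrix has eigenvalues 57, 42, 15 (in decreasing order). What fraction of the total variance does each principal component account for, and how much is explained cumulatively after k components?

Step 1 — total variance = trace(Sigma) = Σ λ_i = 57 + 42 + 15 = 114.

Step 2 — fraction explained by component i = λ_i / Σ λ:
  PC1: 57/114 = 0.5
  PC2: 42/114 = 0.3684
  PC3: 15/114 = 0.1316

Step 3 — cumulative fraction after k components = (λ_1 + ... + λ_k) / Σ λ:
  k = 1: 57/114 = 0.5
  k = 2: (57 + 42)/114 = 99/114 = 0.8684
  k = 3: (57 + 42 + 15)/114 = 114/114 = 1

Summary (fraction, with percent):

explained: PC1 0.5 (50%), PC2 0.3684 (36.84%), PC3 0.1316 (13.16%);  cumulative: 0.5, 0.8684, 1


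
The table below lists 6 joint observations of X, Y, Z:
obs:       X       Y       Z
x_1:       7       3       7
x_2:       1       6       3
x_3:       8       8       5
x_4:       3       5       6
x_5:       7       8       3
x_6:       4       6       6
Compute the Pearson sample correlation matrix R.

Step 1 — column means:
  mean(X) = (7 + 1 + 8 + 3 + 7 + 4) / 6 = 30/6 = 5
  mean(Y) = (3 + 6 + 8 + 5 + 8 + 6) / 6 = 36/6 = 6
  mean(Z) = (7 + 3 + 5 + 6 + 3 + 6) / 6 = 30/6 = 5

Step 2 — sample variances and covariances s[i,j] = (1/(n-1)) · Σ_k (x_{k,i} - mean_i) · (x_{k,j} - mean_j), with n-1 = 5:
  s[X,X] = ((2)·(2) + (-4)·(-4) + (3)·(3) + (-2)·(-2) + (2)·(2) + (-1)·(-1)) / 5 = 38/5 = 7.6
  s[X,Y] = ((2)·(-3) + (-4)·(0) + (3)·(2) + (-2)·(-1) + (2)·(2) + (-1)·(0)) / 5 = 6/5 = 1.2
  s[X,Z] = ((2)·(2) + (-4)·(-2) + (3)·(0) + (-2)·(1) + (2)·(-2) + (-1)·(1)) / 5 = 5/5 = 1
  s[Y,Y] = ((-3)·(-3) + (0)·(0) + (2)·(2) + (-1)·(-1) + (2)·(2) + (0)·(0)) / 5 = 18/5 = 3.6
  s[Y,Z] = ((-3)·(2) + (0)·(-2) + (2)·(0) + (-1)·(1) + (2)·(-2) + (0)·(1)) / 5 = -11/5 = -2.2
  s[Z,Z] = ((2)·(2) + (-2)·(-2) + (0)·(0) + (1)·(1) + (-2)·(-2) + (1)·(1)) / 5 = 14/5 = 2.8
  Sample standard deviations s_i = √(s[i,i]):
  s(X) = √(7.6) = 2.7568
  s(Y) = √(3.6) = 1.8974
  s(Z) = √(2.8) = 1.6733

Step 3 — r_{ij} = s_{ij} / (s_i · s_j):
  r[X,X] = 1 (diagonal).
  r[X,Y] = 1.2 / (2.7568 · 1.8974) = 1.2 / 5.2307 = 0.2294
  r[X,Z] = 1 / (2.7568 · 1.6733) = 1 / 4.613 = 0.2168
  r[Y,Y] = 1 (diagonal).
  r[Y,Z] = -2.2 / (1.8974 · 1.6733) = -2.2 / 3.1749 = -0.6929
  r[Z,Z] = 1 (diagonal).

R is symmetric with unit diagonal. Assembling:

R = [[1, 0.2294, 0.2168],
 [0.2294, 1, -0.6929],
 [0.2168, -0.6929, 1]]


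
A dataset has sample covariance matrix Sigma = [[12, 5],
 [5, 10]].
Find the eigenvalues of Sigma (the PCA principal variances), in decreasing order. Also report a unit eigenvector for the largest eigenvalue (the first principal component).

Step 1 — characteristic polynomial of 2×2 Sigma:
  det(Sigma - λI) = λ² - trace · λ + det = 0.
  trace = 12 + 10 = 22, det = 12·10 - (5)² = 95.
Step 2 — discriminant:
  Δ = trace² - 4·det = 484 - 380 = 104.
Step 3 — eigenvalues:
  λ = (trace ± √Δ)/2 = (22 ± 10.198)/2,
  λ_1 = 16.099,  λ_2 = 5.901.

Step 4 — unit eigenvector for λ_1: solve (Sigma - λ_1 I)v = 0. First row:
  (12 - 16.099)·v_x + (5)·v_y = 0, i.e. (-4.099)·v_x + (5)·v_y = 0,
  so v ∝ (b, λ_1 - a) = (5, 4.099) = u.
  ||u|| = √((5)² + (4.099)²) = √(41.802) ≈ 6.4654,
  v_1 = u/||u|| ≈ (0.7733, 0.634) (||v_1|| = 1).

λ_1 = 16.099,  λ_2 = 5.901;  v_1 ≈ (0.7733, 0.634)


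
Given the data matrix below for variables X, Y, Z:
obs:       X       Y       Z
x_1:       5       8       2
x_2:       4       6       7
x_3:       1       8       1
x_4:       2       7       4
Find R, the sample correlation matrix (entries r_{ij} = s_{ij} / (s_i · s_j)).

Step 1 — column means:
  mean(X) = (5 + 4 + 1 + 2) / 4 = 12/4 = 3
  mean(Y) = (8 + 6 + 8 + 7) / 4 = 29/4 = 7.25
  mean(Z) = (2 + 7 + 1 + 4) / 4 = 14/4 = 3.5

Step 2 — sample variances and covariances s[i,j] = (1/(n-1)) · Σ_k (x_{k,i} - mean_i) · (x_{k,j} - mean_j), with n-1 = 3:
  s[X,X] = ((2)·(2) + (1)·(1) + (-2)·(-2) + (-1)·(-1)) / 3 = 10/3 = 3.3333
  s[X,Y] = ((2)·(0.75) + (1)·(-1.25) + (-2)·(0.75) + (-1)·(-0.25)) / 3 = -1/3 = -0.3333
  s[X,Z] = ((2)·(-1.5) + (1)·(3.5) + (-2)·(-2.5) + (-1)·(0.5)) / 3 = 5/3 = 1.6667
  s[Y,Y] = ((0.75)·(0.75) + (-1.25)·(-1.25) + (0.75)·(0.75) + (-0.25)·(-0.25)) / 3 = 2.75/3 = 0.9167
  s[Y,Z] = ((0.75)·(-1.5) + (-1.25)·(3.5) + (0.75)·(-2.5) + (-0.25)·(0.5)) / 3 = -7.5/3 = -2.5
  s[Z,Z] = ((-1.5)·(-1.5) + (3.5)·(3.5) + (-2.5)·(-2.5) + (0.5)·(0.5)) / 3 = 21/3 = 7
  Sample standard deviations s_i = √(s[i,i]):
  s(X) = √(3.3333) = 1.8257
  s(Y) = √(0.9167) = 0.9574
  s(Z) = √(7) = 2.6458

Step 3 — r_{ij} = s_{ij} / (s_i · s_j):
  r[X,X] = 1 (diagonal).
  r[X,Y] = -0.3333 / (1.8257 · 0.9574) = -0.3333 / 1.748 = -0.1907
  r[X,Z] = 1.6667 / (1.8257 · 2.6458) = 1.6667 / 4.8305 = 0.345
  r[Y,Y] = 1 (diagonal).
  r[Y,Z] = -2.5 / (0.9574 · 2.6458) = -2.5 / 2.5331 = -0.9869
  r[Z,Z] = 1 (diagonal).

R is symmetric with unit diagonal. Assembling:

R = [[1, -0.1907, 0.345],
 [-0.1907, 1, -0.9869],
 [0.345, -0.9869, 1]]


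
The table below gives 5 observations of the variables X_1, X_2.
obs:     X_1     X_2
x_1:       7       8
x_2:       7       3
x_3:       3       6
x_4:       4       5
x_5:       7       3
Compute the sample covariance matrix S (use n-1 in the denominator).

Step 1 — column means:
  mean(X_1) = (7 + 7 + 3 + 4 + 7) / 5 = 28/5 = 5.6
  mean(X_2) = (8 + 3 + 6 + 5 + 3) / 5 = 25/5 = 5

Step 2 — sample covariance S[i,j] = (1/(n-1)) · Σ_k (x_{k,i} - mean_i) · (x_{k,j} - mean_j), with n-1 = 4.
  S[X_1,X_1] = ((1.4)·(1.4) + (1.4)·(1.4) + (-2.6)·(-2.6) + (-1.6)·(-1.6) + (1.4)·(1.4)) / 4 = 15.2/4 = 3.8
  S[X_1,X_2] = ((1.4)·(3) + (1.4)·(-2) + (-2.6)·(1) + (-1.6)·(0) + (1.4)·(-2)) / 4 = -4/4 = -1
  S[X_2,X_2] = ((3)·(3) + (-2)·(-2) + (1)·(1) + (0)·(0) + (-2)·(-2)) / 4 = 18/4 = 4.5

S is symmetric (S[j,i] = S[i,j]). Assembling:

S = [[3.8, -1],
 [-1, 4.5]]


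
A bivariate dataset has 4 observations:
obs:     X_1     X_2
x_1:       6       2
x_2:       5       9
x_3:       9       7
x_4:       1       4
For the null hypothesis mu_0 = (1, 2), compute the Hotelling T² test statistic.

Step 1 — sample mean vector:
  mean(X_1) = (6 + 5 + 9 + 1) / 4 = 21/4 = 5.25
  mean(X_2) = (2 + 9 + 7 + 4) / 4 = 22/4 = 5.5
  x̄ = (5.25, 5.5),  deviation x̄ - mu_0 = (5.25, 5.5) - (1, 2) = (4.25, 3.5).

Step 2 — sample covariance matrix, S[i,j] = (1/(n-1)) · Σ_k (x_{k,i} - mean_i) · (x_{k,j} - mean_j), divisor n-1 = 3:
  S[X_1,X_1] = ((0.75)·(0.75) + (-0.25)·(-0.25) + (3.75)·(3.75) + (-4.25)·(-4.25)) / 3 = 32.75/3 = 10.9167
  S[X_1,X_2] = ((0.75)·(-3.5) + (-0.25)·(3.5) + (3.75)·(1.5) + (-4.25)·(-1.5)) / 3 = 8.5/3 = 2.8333
  S[X_2,X_2] = ((-3.5)·(-3.5) + (3.5)·(3.5) + (1.5)·(1.5) + (-1.5)·(-1.5)) / 3 = 29/3 = 9.6667
  S = [[10.9167, 2.8333],
 [2.8333, 9.6667]].

Step 3 — invert S. det(S) = 10.9167·9.6667 - (2.8333)² = 97.5.
  S^{-1} = (1/det) · [[d, -b], [-b, a]] = [[0.0991, -0.0291],
 [-0.0291, 0.112]].

Step 4 — quadratic form (x̄ - mu_0)^T · S^{-1} · (x̄ - mu_0):
  S^{-1} · (x̄ - mu_0) = (0.3197, 0.2684),
  (x̄ - mu_0)^T · [...] = (4.25)·(0.3197) + (3.5)·(0.2684) = 2.2979.

Step 5 — scale by n: T² = 4 · 2.2979 = 9.1915.

T² ≈ 9.1915


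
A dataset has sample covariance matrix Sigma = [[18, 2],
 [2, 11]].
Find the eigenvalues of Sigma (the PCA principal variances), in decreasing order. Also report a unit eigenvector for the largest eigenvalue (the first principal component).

Step 1 — characteristic polynomial of 2×2 Sigma:
  det(Sigma - λI) = λ² - trace · λ + det = 0.
  trace = 18 + 11 = 29, det = 18·11 - (2)² = 194.
Step 2 — discriminant:
  Δ = trace² - 4·det = 841 - 776 = 65.
Step 3 — eigenvalues:
  λ = (trace ± √Δ)/2 = (29 ± 8.0623)/2,
  λ_1 = 18.5311,  λ_2 = 10.4689.

Step 4 — unit eigenvector for λ_1: solve (Sigma - λ_1 I)v = 0. First row:
  (18 - 18.5311)·v_x + (2)·v_y = 0, i.e. (-0.5311)·v_x + (2)·v_y = 0,
  so v ∝ (b, λ_1 - a) = (2, 0.5311) = u.
  ||u|| = √((2)² + (0.5311)²) = √(4.2821) ≈ 2.0693,
  v_1 = u/||u|| ≈ (0.9665, 0.2567) (||v_1|| = 1).

λ_1 = 18.5311,  λ_2 = 10.4689;  v_1 ≈ (0.9665, 0.2567)


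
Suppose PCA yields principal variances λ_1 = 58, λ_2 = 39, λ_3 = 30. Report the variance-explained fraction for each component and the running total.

Step 1 — total variance = trace(Sigma) = Σ λ_i = 58 + 39 + 30 = 127.

Step 2 — fraction explained by component i = λ_i / Σ λ:
  PC1: 58/127 = 0.4567
  PC2: 39/127 = 0.3071
  PC3: 30/127 = 0.2362

Step 3 — cumulative fraction after k components = (λ_1 + ... + λ_k) / Σ λ:
  k = 1: 58/127 = 0.4567
  k = 2: (58 + 39)/127 = 97/127 = 0.7638
  k = 3: (58 + 39 + 30)/127 = 127/127 = 1

Summary (fraction, with percent):

explained: PC1 0.4567 (45.67%), PC2 0.3071 (30.71%), PC3 0.2362 (23.62%);  cumulative: 0.4567, 0.7638, 1


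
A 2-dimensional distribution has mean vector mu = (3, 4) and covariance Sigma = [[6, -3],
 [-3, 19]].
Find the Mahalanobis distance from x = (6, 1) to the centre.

Step 1 — centre the observation: (x - mu) = (3, -3).

Step 2 — invert Sigma. det(Sigma) = 6·19 - (-3)² = 105.
  Sigma^{-1} = (1/det) · [[d, -b], [-b, a]] = [[0.181, 0.0286],
 [0.0286, 0.0571]].

Step 3 — form the quadratic (x - mu)^T · Sigma^{-1} · (x - mu):
  Sigma^{-1} · (x - mu) = (0.4571, -0.0857).
  (x - mu)^T · [Sigma^{-1} · (x - mu)] = (3)·(0.4571) + (-3)·(-0.0857) = 1.6286.

Step 4 — take square root: d = √(1.6286) ≈ 1.2762.

d(x, mu) = √(1.6286) ≈ 1.2762


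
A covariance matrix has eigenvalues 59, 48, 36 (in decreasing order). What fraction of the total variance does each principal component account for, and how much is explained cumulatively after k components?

Step 1 — total variance = trace(Sigma) = Σ λ_i = 59 + 48 + 36 = 143.

Step 2 — fraction explained by component i = λ_i / Σ λ:
  PC1: 59/143 = 0.4126
  PC2: 48/143 = 0.3357
  PC3: 36/143 = 0.2517

Step 3 — cumulative fraction after k components = (λ_1 + ... + λ_k) / Σ λ:
  k = 1: 59/143 = 0.4126
  k = 2: (59 + 48)/143 = 107/143 = 0.7483
  k = 3: (59 + 48 + 36)/143 = 143/143 = 1

Summary (fraction, with percent):

explained: PC1 0.4126 (41.26%), PC2 0.3357 (33.57%), PC3 0.2517 (25.17%);  cumulative: 0.4126, 0.7483, 1


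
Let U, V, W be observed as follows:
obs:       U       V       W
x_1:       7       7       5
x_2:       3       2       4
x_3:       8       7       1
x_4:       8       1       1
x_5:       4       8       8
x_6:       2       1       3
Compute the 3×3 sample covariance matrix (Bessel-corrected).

Step 1 — column means:
  mean(U) = (7 + 3 + 8 + 8 + 4 + 2) / 6 = 32/6 = 5.3333
  mean(V) = (7 + 2 + 7 + 1 + 8 + 1) / 6 = 26/6 = 4.3333
  mean(W) = (5 + 4 + 1 + 1 + 8 + 3) / 6 = 22/6 = 3.6667

Step 2 — sample covariance S[i,j] = (1/(n-1)) · Σ_k (x_{k,i} - mean_i) · (x_{k,j} - mean_j), with n-1 = 5.
  S[U,U] = ((1.6667)·(1.6667) + (-2.3333)·(-2.3333) + (2.6667)·(2.6667) + (2.6667)·(2.6667) + (-1.3333)·(-1.3333) + (-3.3333)·(-3.3333)) / 5 = 35.3333/5 = 7.0667
  S[U,V] = ((1.6667)·(2.6667) + (-2.3333)·(-2.3333) + (2.6667)·(2.6667) + (2.6667)·(-3.3333) + (-1.3333)·(3.6667) + (-3.3333)·(-3.3333)) / 5 = 14.3333/5 = 2.8667
  S[U,W] = ((1.6667)·(1.3333) + (-2.3333)·(0.3333) + (2.6667)·(-2.6667) + (2.6667)·(-2.6667) + (-1.3333)·(4.3333) + (-3.3333)·(-0.6667)) / 5 = -16.3333/5 = -3.2667
  S[V,V] = ((2.6667)·(2.6667) + (-2.3333)·(-2.3333) + (2.6667)·(2.6667) + (-3.3333)·(-3.3333) + (3.6667)·(3.6667) + (-3.3333)·(-3.3333)) / 5 = 55.3333/5 = 11.0667
  S[V,W] = ((2.6667)·(1.3333) + (-2.3333)·(0.3333) + (2.6667)·(-2.6667) + (-3.3333)·(-2.6667) + (3.6667)·(4.3333) + (-3.3333)·(-0.6667)) / 5 = 22.6667/5 = 4.5333
  S[W,W] = ((1.3333)·(1.3333) + (0.3333)·(0.3333) + (-2.6667)·(-2.6667) + (-2.6667)·(-2.6667) + (4.3333)·(4.3333) + (-0.6667)·(-0.6667)) / 5 = 35.3333/5 = 7.0667

S is symmetric (S[j,i] = S[i,j]). Assembling:

S = [[7.0667, 2.8667, -3.2667],
 [2.8667, 11.0667, 4.5333],
 [-3.2667, 4.5333, 7.0667]]


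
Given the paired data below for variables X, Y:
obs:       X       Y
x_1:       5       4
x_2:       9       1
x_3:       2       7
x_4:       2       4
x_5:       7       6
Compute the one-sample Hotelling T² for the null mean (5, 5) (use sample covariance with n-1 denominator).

Step 1 — sample mean vector:
  mean(X) = (5 + 9 + 2 + 2 + 7) / 5 = 25/5 = 5
  mean(Y) = (4 + 1 + 7 + 4 + 6) / 5 = 22/5 = 4.4
  x̄ = (5, 4.4),  deviation x̄ - mu_0 = (5, 4.4) - (5, 5) = (0, -0.6).

Step 2 — sample covariance matrix, S[i,j] = (1/(n-1)) · Σ_k (x_{k,i} - mean_i) · (x_{k,j} - mean_j), divisor n-1 = 4:
  S[X,X] = ((0)·(0) + (4)·(4) + (-3)·(-3) + (-3)·(-3) + (2)·(2)) / 4 = 38/4 = 9.5
  S[X,Y] = ((0)·(-0.4) + (4)·(-3.4) + (-3)·(2.6) + (-3)·(-0.4) + (2)·(1.6)) / 4 = -17/4 = -4.25
  S[Y,Y] = ((-0.4)·(-0.4) + (-3.4)·(-3.4) + (2.6)·(2.6) + (-0.4)·(-0.4) + (1.6)·(1.6)) / 4 = 21.2/4 = 5.3
  S = [[9.5, -4.25],
 [-4.25, 5.3]].

Step 3 — invert S. det(S) = 9.5·5.3 - (-4.25)² = 32.2875.
  S^{-1} = (1/det) · [[d, -b], [-b, a]] = [[0.1642, 0.1316],
 [0.1316, 0.2942]].

Step 4 — quadratic form (x̄ - mu_0)^T · S^{-1} · (x̄ - mu_0):
  S^{-1} · (x̄ - mu_0) = (-0.079, -0.1765),
  (x̄ - mu_0)^T · [...] = (0)·(-0.079) + (-0.6)·(-0.1765) = 0.1059.

Step 5 — scale by n: T² = 5 · 0.1059 = 0.5296.

T² ≈ 0.5296


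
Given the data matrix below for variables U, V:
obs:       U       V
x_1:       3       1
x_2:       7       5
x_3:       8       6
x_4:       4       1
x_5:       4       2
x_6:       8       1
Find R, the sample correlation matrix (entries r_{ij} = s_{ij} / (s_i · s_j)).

Step 1 — column means:
  mean(U) = (3 + 7 + 8 + 4 + 4 + 8) / 6 = 34/6 = 5.6667
  mean(V) = (1 + 5 + 6 + 1 + 2 + 1) / 6 = 16/6 = 2.6667

Step 2 — sample variances and covariances s[i,j] = (1/(n-1)) · Σ_k (x_{k,i} - mean_i) · (x_{k,j} - mean_j), with n-1 = 5:
  s[U,U] = ((-2.6667)·(-2.6667) + (1.3333)·(1.3333) + (2.3333)·(2.3333) + (-1.6667)·(-1.6667) + (-1.6667)·(-1.6667) + (2.3333)·(2.3333)) / 5 = 25.3333/5 = 5.0667
  s[U,V] = ((-2.6667)·(-1.6667) + (1.3333)·(2.3333) + (2.3333)·(3.3333) + (-1.6667)·(-1.6667) + (-1.6667)·(-0.6667) + (2.3333)·(-1.6667)) / 5 = 15.3333/5 = 3.0667
  s[V,V] = ((-1.6667)·(-1.6667) + (2.3333)·(2.3333) + (3.3333)·(3.3333) + (-1.6667)·(-1.6667) + (-0.6667)·(-0.6667) + (-1.6667)·(-1.6667)) / 5 = 25.3333/5 = 5.0667
  Sample standard deviations s_i = √(s[i,i]):
  s(U) = √(5.0667) = 2.2509
  s(V) = √(5.0667) = 2.2509

Step 3 — r_{ij} = s_{ij} / (s_i · s_j):
  r[U,U] = 1 (diagonal).
  r[U,V] = 3.0667 / (2.2509 · 2.2509) = 3.0667 / 5.0667 = 0.6053
  r[V,V] = 1 (diagonal).

R is symmetric with unit diagonal. Assembling:

R = [[1, 0.6053],
 [0.6053, 1]]


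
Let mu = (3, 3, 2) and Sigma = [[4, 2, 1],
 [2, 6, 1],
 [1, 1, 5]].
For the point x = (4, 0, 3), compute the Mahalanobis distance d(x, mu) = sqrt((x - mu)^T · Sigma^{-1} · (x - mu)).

Step 1 — centre the observation: (x - mu) = (1, -3, 1).

Step 2 — invert Sigma (cofactor / det for 3×3, or solve directly):
  Sigma^{-1} = [[0.3085, -0.0957, -0.0426],
 [-0.0957, 0.2021, -0.0213],
 [-0.0426, -0.0213, 0.2128]].

Step 3 — form the quadratic (x - mu)^T · Sigma^{-1} · (x - mu):
  Sigma^{-1} · (x - mu) = (0.5532, -0.7234, 0.234).
  (x - mu)^T · [Sigma^{-1} · (x - mu)] = (1)·(0.5532) + (-3)·(-0.7234) + (1)·(0.234) = 2.9574.

Step 4 — take square root: d = √(2.9574) ≈ 1.7197.

d(x, mu) = √(2.9574) ≈ 1.7197


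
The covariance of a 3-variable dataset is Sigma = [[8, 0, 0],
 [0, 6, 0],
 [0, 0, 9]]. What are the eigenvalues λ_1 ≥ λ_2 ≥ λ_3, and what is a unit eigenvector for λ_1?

Step 1 — characteristic polynomial p(λ) = det(λI - Sigma) = λ³ - tr·λ² + c_1·λ - det, where tr = trace, c_1 = sum of the principal 2×2 minors, det = det(Sigma):
  tr = 8 + 6 + 9 = 23,
  c_1 = (8·6 - (0)²) + (8·9 - (0)²) + (6·9 - (0)²) = 48 + 72 + 54 = 174,
  det = 8·(6·9 - (0)²) - (0)·((0)·9 - (0)·(0)) + (0)·((0)·(0) - 6·(0)) = 8·(54) - (0)·(0) + (0)·(0) = 432.
  So p(λ) = λ³ - 23λ² + 174λ - 432.
Step 2 — look for an integer root (rational root theorem: any rational root is an integer divisor of 432). Testing λ = 6:
  p(6) = 216 - 828 + 1044 - 432 = 0  ✓
  Dividing out (λ - 6): p(λ) = (λ - 6)(λ² - 17λ + 72).
Step 3 — remaining eigenvalues from the quadratic λ² - 17λ + 72 = 0:
  Δ = 17² - 4·72 = 289 - 288 = 1,  λ = (17 ± √1)/2 = (17 ± 1)/2 = 9 or 8.
  Sorted: λ_1 = 9,  λ_2 = 8,  λ_3 = 6  (check: sum = 23 = tr ✓).

Step 4 — unit eigenvector for λ_1 = 9: v spans the null space of (Sigma - λ_1 I), whose rows are
  r_1 = (-1, 0, 0),  r_2 = (0, -3, 0),  r_3 = (0, 0, 0).
  v is orthogonal to every row, so take v ∝ r_1 × r_2 = ((0)·(0) - (0)·(-3), (0)·(0) - (-1)·(0), (-1)·(-3) - (0)·(0)) = (0, 0, 3).
  Rescale (divide by 3): u = (0, 0, 1).
  ||u|| = √((0)² + (0)² + (1)²) = √(1) = 1,  v_1 = u/||u|| ≈ (0, 0, 1) (||v_1|| = 1).

λ_1 = 9,  λ_2 = 8,  λ_3 = 6;  v_1 ≈ (0, 0, 1)


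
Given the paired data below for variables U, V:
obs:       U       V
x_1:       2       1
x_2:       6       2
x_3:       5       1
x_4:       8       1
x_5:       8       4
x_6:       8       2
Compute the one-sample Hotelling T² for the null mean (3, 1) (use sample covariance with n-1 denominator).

Step 1 — sample mean vector:
  mean(U) = (2 + 6 + 5 + 8 + 8 + 8) / 6 = 37/6 = 6.1667
  mean(V) = (1 + 2 + 1 + 1 + 4 + 2) / 6 = 11/6 = 1.8333
  x̄ = (6.1667, 1.8333),  deviation x̄ - mu_0 = (6.1667, 1.8333) - (3, 1) = (3.1667, 0.8333).

Step 2 — sample covariance matrix, S[i,j] = (1/(n-1)) · Σ_k (x_{k,i} - mean_i) · (x_{k,j} - mean_j), divisor n-1 = 5:
  S[U,U] = ((-4.1667)·(-4.1667) + (-0.1667)·(-0.1667) + (-1.1667)·(-1.1667) + (1.8333)·(1.8333) + (1.8333)·(1.8333) + (1.8333)·(1.8333)) / 5 = 28.8333/5 = 5.7667
  S[U,V] = ((-4.1667)·(-0.8333) + (-0.1667)·(0.1667) + (-1.1667)·(-0.8333) + (1.8333)·(-0.8333) + (1.8333)·(2.1667) + (1.8333)·(0.1667)) / 5 = 7.1667/5 = 1.4333
  S[V,V] = ((-0.8333)·(-0.8333) + (0.1667)·(0.1667) + (-0.8333)·(-0.8333) + (-0.8333)·(-0.8333) + (2.1667)·(2.1667) + (0.1667)·(0.1667)) / 5 = 6.8333/5 = 1.3667
  S = [[5.7667, 1.4333],
 [1.4333, 1.3667]].

Step 3 — invert S. det(S) = 5.7667·1.3667 - (1.4333)² = 5.8267.
  S^{-1} = (1/det) · [[d, -b], [-b, a]] = [[0.2346, -0.246],
 [-0.246, 0.9897]].

Step 4 — quadratic form (x̄ - mu_0)^T · S^{-1} · (x̄ - mu_0):
  S^{-1} · (x̄ - mu_0) = (0.5378, 0.0458),
  (x̄ - mu_0)^T · [...] = (3.1667)·(0.5378) + (0.8333)·(0.0458) = 1.741.

Step 5 — scale by n: T² = 6 · 1.741 = 10.4462.

T² ≈ 10.4462


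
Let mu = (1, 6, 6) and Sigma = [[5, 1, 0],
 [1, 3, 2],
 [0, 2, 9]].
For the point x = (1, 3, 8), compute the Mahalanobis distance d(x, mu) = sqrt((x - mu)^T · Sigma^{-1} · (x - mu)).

Step 1 — centre the observation: (x - mu) = (0, -3, 2).

Step 2 — invert Sigma (cofactor / det for 3×3, or solve directly):
  Sigma^{-1} = [[0.217, -0.0849, 0.0189],
 [-0.0849, 0.4245, -0.0943],
 [0.0189, -0.0943, 0.1321]].

Step 3 — form the quadratic (x - mu)^T · Sigma^{-1} · (x - mu):
  Sigma^{-1} · (x - mu) = (0.2925, -1.4623, 0.5472).
  (x - mu)^T · [Sigma^{-1} · (x - mu)] = (0)·(0.2925) + (-3)·(-1.4623) + (2)·(0.5472) = 5.4811.

Step 4 — take square root: d = √(5.4811) ≈ 2.3412.

d(x, mu) = √(5.4811) ≈ 2.3412


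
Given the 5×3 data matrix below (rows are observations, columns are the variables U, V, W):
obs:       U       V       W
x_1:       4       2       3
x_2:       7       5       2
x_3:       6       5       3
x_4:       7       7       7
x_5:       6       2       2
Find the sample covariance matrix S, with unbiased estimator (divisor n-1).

Step 1 — column means:
  mean(U) = (4 + 7 + 6 + 7 + 6) / 5 = 30/5 = 6
  mean(V) = (2 + 5 + 5 + 7 + 2) / 5 = 21/5 = 4.2
  mean(W) = (3 + 2 + 3 + 7 + 2) / 5 = 17/5 = 3.4

Step 2 — sample covariance S[i,j] = (1/(n-1)) · Σ_k (x_{k,i} - mean_i) · (x_{k,j} - mean_j), with n-1 = 4.
  S[U,U] = ((-2)·(-2) + (1)·(1) + (0)·(0) + (1)·(1) + (0)·(0)) / 4 = 6/4 = 1.5
  S[U,V] = ((-2)·(-2.2) + (1)·(0.8) + (0)·(0.8) + (1)·(2.8) + (0)·(-2.2)) / 4 = 8/4 = 2
  S[U,W] = ((-2)·(-0.4) + (1)·(-1.4) + (0)·(-0.4) + (1)·(3.6) + (0)·(-1.4)) / 4 = 3/4 = 0.75
  S[V,V] = ((-2.2)·(-2.2) + (0.8)·(0.8) + (0.8)·(0.8) + (2.8)·(2.8) + (-2.2)·(-2.2)) / 4 = 18.8/4 = 4.7
  S[V,W] = ((-2.2)·(-0.4) + (0.8)·(-1.4) + (0.8)·(-0.4) + (2.8)·(3.6) + (-2.2)·(-1.4)) / 4 = 12.6/4 = 3.15
  S[W,W] = ((-0.4)·(-0.4) + (-1.4)·(-1.4) + (-0.4)·(-0.4) + (3.6)·(3.6) + (-1.4)·(-1.4)) / 4 = 17.2/4 = 4.3

S is symmetric (S[j,i] = S[i,j]). Assembling:

S = [[1.5, 2, 0.75],
 [2, 4.7, 3.15],
 [0.75, 3.15, 4.3]]


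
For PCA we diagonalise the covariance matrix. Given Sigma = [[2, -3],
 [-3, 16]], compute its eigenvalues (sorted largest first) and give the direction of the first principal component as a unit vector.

Step 1 — characteristic polynomial of 2×2 Sigma:
  det(Sigma - λI) = λ² - trace · λ + det = 0.
  trace = 2 + 16 = 18, det = 2·16 - (-3)² = 23.
Step 2 — discriminant:
  Δ = trace² - 4·det = 324 - 92 = 232.
Step 3 — eigenvalues:
  λ = (trace ± √Δ)/2 = (18 ± 15.2315)/2,
  λ_1 = 16.6158,  λ_2 = 1.3842.

Step 4 — unit eigenvector for λ_1: solve (Sigma - λ_1 I)v = 0. First row:
  (2 - 16.6158)·v_x + (-3)·v_y = 0, i.e. (-14.6158)·v_x + (-3)·v_y = 0,
  so v ∝ (b, λ_1 - a) = (-3, 14.6158); multiply by -1 so the first entry is positive: u = (3, -14.6158).
  ||u|| = √((3)² + (-14.6158)²) = √(222.6208) ≈ 14.9205,
  v_1 = u/||u|| ≈ (0.2011, -0.9796) (||v_1|| = 1).

λ_1 = 16.6158,  λ_2 = 1.3842;  v_1 ≈ (0.2011, -0.9796)


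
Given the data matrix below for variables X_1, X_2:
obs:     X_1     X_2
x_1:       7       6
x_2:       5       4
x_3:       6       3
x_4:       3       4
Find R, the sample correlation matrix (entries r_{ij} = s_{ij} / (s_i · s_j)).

Step 1 — column means:
  mean(X_1) = (7 + 5 + 6 + 3) / 4 = 21/4 = 5.25
  mean(X_2) = (6 + 4 + 3 + 4) / 4 = 17/4 = 4.25

Step 2 — sample variances and covariances s[i,j] = (1/(n-1)) · Σ_k (x_{k,i} - mean_i) · (x_{k,j} - mean_j), with n-1 = 3:
  s[X_1,X_1] = ((1.75)·(1.75) + (-0.25)·(-0.25) + (0.75)·(0.75) + (-2.25)·(-2.25)) / 3 = 8.75/3 = 2.9167
  s[X_1,X_2] = ((1.75)·(1.75) + (-0.25)·(-0.25) + (0.75)·(-1.25) + (-2.25)·(-0.25)) / 3 = 2.75/3 = 0.9167
  s[X_2,X_2] = ((1.75)·(1.75) + (-0.25)·(-0.25) + (-1.25)·(-1.25) + (-0.25)·(-0.25)) / 3 = 4.75/3 = 1.5833
  Sample standard deviations s_i = √(s[i,i]):
  s(X_1) = √(2.9167) = 1.7078
  s(X_2) = √(1.5833) = 1.2583

Step 3 — r_{ij} = s_{ij} / (s_i · s_j):
  r[X_1,X_1] = 1 (diagonal).
  r[X_1,X_2] = 0.9167 / (1.7078 · 1.2583) = 0.9167 / 2.149 = 0.4266
  r[X_2,X_2] = 1 (diagonal).

R is symmetric with unit diagonal. Assembling:

R = [[1, 0.4266],
 [0.4266, 1]]


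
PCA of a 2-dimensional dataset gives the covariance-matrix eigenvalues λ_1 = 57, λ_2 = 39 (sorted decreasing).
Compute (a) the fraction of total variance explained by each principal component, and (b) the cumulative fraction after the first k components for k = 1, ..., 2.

Step 1 — total variance = trace(Sigma) = Σ λ_i = 57 + 39 = 96.

Step 2 — fraction explained by component i = λ_i / Σ λ:
  PC1: 57/96 = 0.5938
  PC2: 39/96 = 0.4062

Step 3 — cumulative fraction after k components = (λ_1 + ... + λ_k) / Σ λ:
  k = 1: 57/96 = 0.5938
  k = 2: (57 + 39)/96 = 96/96 = 1

Summary (fraction, with percent):

explained: PC1 0.5938 (59.38%), PC2 0.4062 (40.62%);  cumulative: 0.5938, 1


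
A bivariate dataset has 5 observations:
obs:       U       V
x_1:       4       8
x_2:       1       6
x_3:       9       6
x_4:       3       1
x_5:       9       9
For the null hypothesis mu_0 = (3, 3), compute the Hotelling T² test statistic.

Step 1 — sample mean vector:
  mean(U) = (4 + 1 + 9 + 3 + 9) / 5 = 26/5 = 5.2
  mean(V) = (8 + 6 + 6 + 1 + 9) / 5 = 30/5 = 6
  x̄ = (5.2, 6),  deviation x̄ - mu_0 = (5.2, 6) - (3, 3) = (2.2, 3).

Step 2 — sample covariance matrix, S[i,j] = (1/(n-1)) · Σ_k (x_{k,i} - mean_i) · (x_{k,j} - mean_j), divisor n-1 = 4:
  S[U,U] = ((-1.2)·(-1.2) + (-4.2)·(-4.2) + (3.8)·(3.8) + (-2.2)·(-2.2) + (3.8)·(3.8)) / 4 = 52.8/4 = 13.2
  S[U,V] = ((-1.2)·(2) + (-4.2)·(0) + (3.8)·(0) + (-2.2)·(-5) + (3.8)·(3)) / 4 = 20/4 = 5
  S[V,V] = ((2)·(2) + (0)·(0) + (0)·(0) + (-5)·(-5) + (3)·(3)) / 4 = 38/4 = 9.5
  S = [[13.2, 5],
 [5, 9.5]].

Step 3 — invert S. det(S) = 13.2·9.5 - (5)² = 100.4.
  S^{-1} = (1/det) · [[d, -b], [-b, a]] = [[0.0946, -0.0498],
 [-0.0498, 0.1315]].

Step 4 — quadratic form (x̄ - mu_0)^T · S^{-1} · (x̄ - mu_0):
  S^{-1} · (x̄ - mu_0) = (0.0588, 0.2849),
  (x̄ - mu_0)^T · [...] = (2.2)·(0.0588) + (3)·(0.2849) = 0.9839.

Step 5 — scale by n: T² = 5 · 0.9839 = 4.9193.

T² ≈ 4.9193


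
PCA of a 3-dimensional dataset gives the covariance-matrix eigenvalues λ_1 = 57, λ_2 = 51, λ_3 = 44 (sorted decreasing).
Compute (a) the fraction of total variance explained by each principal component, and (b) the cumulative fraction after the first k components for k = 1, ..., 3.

Step 1 — total variance = trace(Sigma) = Σ λ_i = 57 + 51 + 44 = 152.

Step 2 — fraction explained by component i = λ_i / Σ λ:
  PC1: 57/152 = 0.375
  PC2: 51/152 = 0.3355
  PC3: 44/152 = 0.2895

Step 3 — cumulative fraction after k components = (λ_1 + ... + λ_k) / Σ λ:
  k = 1: 57/152 = 0.375
  k = 2: (57 + 51)/152 = 108/152 = 0.7105
  k = 3: (57 + 51 + 44)/152 = 152/152 = 1

Summary (fraction, with percent):

explained: PC1 0.375 (37.5%), PC2 0.3355 (33.55%), PC3 0.2895 (28.95%);  cumulative: 0.375, 0.7105, 1


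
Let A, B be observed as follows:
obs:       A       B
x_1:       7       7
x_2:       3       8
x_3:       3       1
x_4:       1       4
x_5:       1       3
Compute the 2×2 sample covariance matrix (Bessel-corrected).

Step 1 — column means:
  mean(A) = (7 + 3 + 3 + 1 + 1) / 5 = 15/5 = 3
  mean(B) = (7 + 8 + 1 + 4 + 3) / 5 = 23/5 = 4.6

Step 2 — sample covariance S[i,j] = (1/(n-1)) · Σ_k (x_{k,i} - mean_i) · (x_{k,j} - mean_j), with n-1 = 4.
  S[A,A] = ((4)·(4) + (0)·(0) + (0)·(0) + (-2)·(-2) + (-2)·(-2)) / 4 = 24/4 = 6
  S[A,B] = ((4)·(2.4) + (0)·(3.4) + (0)·(-3.6) + (-2)·(-0.6) + (-2)·(-1.6)) / 4 = 14/4 = 3.5
  S[B,B] = ((2.4)·(2.4) + (3.4)·(3.4) + (-3.6)·(-3.6) + (-0.6)·(-0.6) + (-1.6)·(-1.6)) / 4 = 33.2/4 = 8.3

S is symmetric (S[j,i] = S[i,j]). Assembling:

S = [[6, 3.5],
 [3.5, 8.3]]


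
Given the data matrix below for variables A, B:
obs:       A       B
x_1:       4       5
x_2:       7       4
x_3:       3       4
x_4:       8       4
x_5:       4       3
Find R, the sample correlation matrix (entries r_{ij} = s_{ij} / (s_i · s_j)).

Step 1 — column means:
  mean(A) = (4 + 7 + 3 + 8 + 4) / 5 = 26/5 = 5.2
  mean(B) = (5 + 4 + 4 + 4 + 3) / 5 = 20/5 = 4

Step 2 — sample variances and covariances s[i,j] = (1/(n-1)) · Σ_k (x_{k,i} - mean_i) · (x_{k,j} - mean_j), with n-1 = 4:
  s[A,A] = ((-1.2)·(-1.2) + (1.8)·(1.8) + (-2.2)·(-2.2) + (2.8)·(2.8) + (-1.2)·(-1.2)) / 4 = 18.8/4 = 4.7
  s[A,B] = ((-1.2)·(1) + (1.8)·(0) + (-2.2)·(0) + (2.8)·(0) + (-1.2)·(-1)) / 4 = 0/4 = 0
  s[B,B] = ((1)·(1) + (0)·(0) + (0)·(0) + (0)·(0) + (-1)·(-1)) / 4 = 2/4 = 0.5
  Sample standard deviations s_i = √(s[i,i]):
  s(A) = √(4.7) = 2.1679
  s(B) = √(0.5) = 0.7071

Step 3 — r_{ij} = s_{ij} / (s_i · s_j):
  r[A,A] = 1 (diagonal).
  r[A,B] = 0 / (2.1679 · 0.7071) = 0 / 1.533 = 0
  r[B,B] = 1 (diagonal).

R is symmetric with unit diagonal. Assembling:

R = [[1, 0],
 [0, 1]]


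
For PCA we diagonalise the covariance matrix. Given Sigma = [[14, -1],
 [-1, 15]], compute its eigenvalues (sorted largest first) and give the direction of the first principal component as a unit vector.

Step 1 — characteristic polynomial of 2×2 Sigma:
  det(Sigma - λI) = λ² - trace · λ + det = 0.
  trace = 14 + 15 = 29, det = 14·15 - (-1)² = 209.
Step 2 — discriminant:
  Δ = trace² - 4·det = 841 - 836 = 5.
Step 3 — eigenvalues:
  λ = (trace ± √Δ)/2 = (29 ± 2.2361)/2,
  λ_1 = 15.618,  λ_2 = 13.382.

Step 4 — unit eigenvector for λ_1: solve (Sigma - λ_1 I)v = 0. First row:
  (14 - 15.618)·v_x + (-1)·v_y = 0, i.e. (-1.618)·v_x + (-1)·v_y = 0,
  so v ∝ (b, λ_1 - a) = (-1, 1.618); multiply by -1 so the first entry is positive: u = (1, -1.618).
  ||u|| = √((1)² + (-1.618)²) = √(3.618) ≈ 1.9021,
  v_1 = u/||u|| ≈ (0.5257, -0.8507) (||v_1|| = 1).

λ_1 = 15.618,  λ_2 = 13.382;  v_1 ≈ (0.5257, -0.8507)


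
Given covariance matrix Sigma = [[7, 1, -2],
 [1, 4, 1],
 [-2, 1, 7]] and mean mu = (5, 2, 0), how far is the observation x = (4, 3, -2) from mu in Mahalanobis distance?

Step 1 — centre the observation: (x - mu) = (-1, 1, -2).

Step 2 — invert Sigma (cofactor / det for 3×3, or solve directly):
  Sigma^{-1} = [[0.1667, -0.0556, 0.0556],
 [-0.0556, 0.2778, -0.0556],
 [0.0556, -0.0556, 0.1667]].

Step 3 — form the quadratic (x - mu)^T · Sigma^{-1} · (x - mu):
  Sigma^{-1} · (x - mu) = (-0.3333, 0.4444, -0.4444).
  (x - mu)^T · [Sigma^{-1} · (x - mu)] = (-1)·(-0.3333) + (1)·(0.4444) + (-2)·(-0.4444) = 1.6667.

Step 4 — take square root: d = √(1.6667) ≈ 1.291.

d(x, mu) = √(1.6667) ≈ 1.291


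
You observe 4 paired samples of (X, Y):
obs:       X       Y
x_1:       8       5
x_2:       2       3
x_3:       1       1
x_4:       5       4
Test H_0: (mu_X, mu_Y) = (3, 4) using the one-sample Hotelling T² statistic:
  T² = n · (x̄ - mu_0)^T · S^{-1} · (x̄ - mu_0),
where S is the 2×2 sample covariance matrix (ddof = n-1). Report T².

Step 1 — sample mean vector:
  mean(X) = (8 + 2 + 1 + 5) / 4 = 16/4 = 4
  mean(Y) = (5 + 3 + 1 + 4) / 4 = 13/4 = 3.25
  x̄ = (4, 3.25),  deviation x̄ - mu_0 = (4, 3.25) - (3, 4) = (1, -0.75).

Step 2 — sample covariance matrix, S[i,j] = (1/(n-1)) · Σ_k (x_{k,i} - mean_i) · (x_{k,j} - mean_j), divisor n-1 = 3:
  S[X,X] = ((4)·(4) + (-2)·(-2) + (-3)·(-3) + (1)·(1)) / 3 = 30/3 = 10
  S[X,Y] = ((4)·(1.75) + (-2)·(-0.25) + (-3)·(-2.25) + (1)·(0.75)) / 3 = 15/3 = 5
  S[Y,Y] = ((1.75)·(1.75) + (-0.25)·(-0.25) + (-2.25)·(-2.25) + (0.75)·(0.75)) / 3 = 8.75/3 = 2.9167
  S = [[10, 5],
 [5, 2.9167]].

Step 3 — invert S. det(S) = 10·2.9167 - (5)² = 4.1667.
  S^{-1} = (1/det) · [[d, -b], [-b, a]] = [[0.7, -1.2],
 [-1.2, 2.4]].

Step 4 — quadratic form (x̄ - mu_0)^T · S^{-1} · (x̄ - mu_0):
  S^{-1} · (x̄ - mu_0) = (1.6, -3),
  (x̄ - mu_0)^T · [...] = (1)·(1.6) + (-0.75)·(-3) = 3.85.

Step 5 — scale by n: T² = 4 · 3.85 = 15.4.

T² ≈ 15.4


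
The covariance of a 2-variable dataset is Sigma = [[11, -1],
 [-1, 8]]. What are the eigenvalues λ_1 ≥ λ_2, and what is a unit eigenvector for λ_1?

Step 1 — characteristic polynomial of 2×2 Sigma:
  det(Sigma - λI) = λ² - trace · λ + det = 0.
  trace = 11 + 8 = 19, det = 11·8 - (-1)² = 87.
Step 2 — discriminant:
  Δ = trace² - 4·det = 361 - 348 = 13.
Step 3 — eigenvalues:
  λ = (trace ± √Δ)/2 = (19 ± 3.6056)/2,
  λ_1 = 11.3028,  λ_2 = 7.6972.

Step 4 — unit eigenvector for λ_1: solve (Sigma - λ_1 I)v = 0. First row:
  (11 - 11.3028)·v_x + (-1)·v_y = 0, i.e. (-0.3028)·v_x + (-1)·v_y = 0,
  so v ∝ (b, λ_1 - a) = (-1, 0.3028); multiply by -1 so the first entry is positive: u = (1, -0.3028).
  ||u|| = √((1)² + (-0.3028)²) = √(1.0917) ≈ 1.0448,
  v_1 = u/||u|| ≈ (0.9571, -0.2898) (||v_1|| = 1).

λ_1 = 11.3028,  λ_2 = 7.6972;  v_1 ≈ (0.9571, -0.2898)


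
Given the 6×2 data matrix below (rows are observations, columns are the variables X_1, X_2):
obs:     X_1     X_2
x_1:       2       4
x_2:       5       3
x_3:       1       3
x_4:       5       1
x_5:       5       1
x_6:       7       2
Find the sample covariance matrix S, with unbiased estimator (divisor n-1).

Step 1 — column means:
  mean(X_1) = (2 + 5 + 1 + 5 + 5 + 7) / 6 = 25/6 = 4.1667
  mean(X_2) = (4 + 3 + 3 + 1 + 1 + 2) / 6 = 14/6 = 2.3333

Step 2 — sample covariance S[i,j] = (1/(n-1)) · Σ_k (x_{k,i} - mean_i) · (x_{k,j} - mean_j), with n-1 = 5.
  S[X_1,X_1] = ((-2.1667)·(-2.1667) + (0.8333)·(0.8333) + (-3.1667)·(-3.1667) + (0.8333)·(0.8333) + (0.8333)·(0.8333) + (2.8333)·(2.8333)) / 5 = 24.8333/5 = 4.9667
  S[X_1,X_2] = ((-2.1667)·(1.6667) + (0.8333)·(0.6667) + (-3.1667)·(0.6667) + (0.8333)·(-1.3333) + (0.8333)·(-1.3333) + (2.8333)·(-0.3333)) / 5 = -8.3333/5 = -1.6667
  S[X_2,X_2] = ((1.6667)·(1.6667) + (0.6667)·(0.6667) + (0.6667)·(0.6667) + (-1.3333)·(-1.3333) + (-1.3333)·(-1.3333) + (-0.3333)·(-0.3333)) / 5 = 7.3333/5 = 1.4667

S is symmetric (S[j,i] = S[i,j]). Assembling:

S = [[4.9667, -1.6667],
 [-1.6667, 1.4667]]


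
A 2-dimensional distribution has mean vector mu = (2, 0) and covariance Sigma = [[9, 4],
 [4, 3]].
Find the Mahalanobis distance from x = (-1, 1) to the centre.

Step 1 — centre the observation: (x - mu) = (-3, 1).

Step 2 — invert Sigma. det(Sigma) = 9·3 - (4)² = 11.
  Sigma^{-1} = (1/det) · [[d, -b], [-b, a]] = [[0.2727, -0.3636],
 [-0.3636, 0.8182]].

Step 3 — form the quadratic (x - mu)^T · Sigma^{-1} · (x - mu):
  Sigma^{-1} · (x - mu) = (-1.1818, 1.9091).
  (x - mu)^T · [Sigma^{-1} · (x - mu)] = (-3)·(-1.1818) + (1)·(1.9091) = 5.4545.

Step 4 — take square root: d = √(5.4545) ≈ 2.3355.

d(x, mu) = √(5.4545) ≈ 2.3355


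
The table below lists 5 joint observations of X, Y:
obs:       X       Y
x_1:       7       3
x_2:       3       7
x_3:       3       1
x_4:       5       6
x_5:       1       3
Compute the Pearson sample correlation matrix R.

Step 1 — column means:
  mean(X) = (7 + 3 + 3 + 5 + 1) / 5 = 19/5 = 3.8
  mean(Y) = (3 + 7 + 1 + 6 + 3) / 5 = 20/5 = 4

Step 2 — sample variances and covariances s[i,j] = (1/(n-1)) · Σ_k (x_{k,i} - mean_i) · (x_{k,j} - mean_j), with n-1 = 4:
  s[X,X] = ((3.2)·(3.2) + (-0.8)·(-0.8) + (-0.8)·(-0.8) + (1.2)·(1.2) + (-2.8)·(-2.8)) / 4 = 20.8/4 = 5.2
  s[X,Y] = ((3.2)·(-1) + (-0.8)·(3) + (-0.8)·(-3) + (1.2)·(2) + (-2.8)·(-1)) / 4 = 2/4 = 0.5
  s[Y,Y] = ((-1)·(-1) + (3)·(3) + (-3)·(-3) + (2)·(2) + (-1)·(-1)) / 4 = 24/4 = 6
  Sample standard deviations s_i = √(s[i,i]):
  s(X) = √(5.2) = 2.2804
  s(Y) = √(6) = 2.4495

Step 3 — r_{ij} = s_{ij} / (s_i · s_j):
  r[X,X] = 1 (diagonal).
  r[X,Y] = 0.5 / (2.2804 · 2.4495) = 0.5 / 5.5857 = 0.0895
  r[Y,Y] = 1 (diagonal).

R is symmetric with unit diagonal. Assembling:

R = [[1, 0.0895],
 [0.0895, 1]]


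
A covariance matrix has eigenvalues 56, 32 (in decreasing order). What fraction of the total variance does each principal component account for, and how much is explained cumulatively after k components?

Step 1 — total variance = trace(Sigma) = Σ λ_i = 56 + 32 = 88.

Step 2 — fraction explained by component i = λ_i / Σ λ:
  PC1: 56/88 = 0.6364
  PC2: 32/88 = 0.3636

Step 3 — cumulative fraction after k components = (λ_1 + ... + λ_k) / Σ λ:
  k = 1: 56/88 = 0.6364
  k = 2: (56 + 32)/88 = 88/88 = 1

Summary (fraction, with percent):

explained: PC1 0.6364 (63.64%), PC2 0.3636 (36.36%);  cumulative: 0.6364, 1


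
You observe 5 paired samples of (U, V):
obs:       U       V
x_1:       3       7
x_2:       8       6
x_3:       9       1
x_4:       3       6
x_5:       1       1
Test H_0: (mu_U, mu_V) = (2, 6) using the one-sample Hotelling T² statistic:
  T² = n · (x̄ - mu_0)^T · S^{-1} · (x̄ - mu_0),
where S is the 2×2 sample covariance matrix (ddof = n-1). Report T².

Step 1 — sample mean vector:
  mean(U) = (3 + 8 + 9 + 3 + 1) / 5 = 24/5 = 4.8
  mean(V) = (7 + 6 + 1 + 6 + 1) / 5 = 21/5 = 4.2
  x̄ = (4.8, 4.2),  deviation x̄ - mu_0 = (4.8, 4.2) - (2, 6) = (2.8, -1.8).

Step 2 — sample covariance matrix, S[i,j] = (1/(n-1)) · Σ_k (x_{k,i} - mean_i) · (x_{k,j} - mean_j), divisor n-1 = 4:
  S[U,U] = ((-1.8)·(-1.8) + (3.2)·(3.2) + (4.2)·(4.2) + (-1.8)·(-1.8) + (-3.8)·(-3.8)) / 4 = 48.8/4 = 12.2
  S[U,V] = ((-1.8)·(2.8) + (3.2)·(1.8) + (4.2)·(-3.2) + (-1.8)·(1.8) + (-3.8)·(-3.2)) / 4 = -3.8/4 = -0.95
  S[V,V] = ((2.8)·(2.8) + (1.8)·(1.8) + (-3.2)·(-3.2) + (1.8)·(1.8) + (-3.2)·(-3.2)) / 4 = 34.8/4 = 8.7
  S = [[12.2, -0.95],
 [-0.95, 8.7]].

Step 3 — invert S. det(S) = 12.2·8.7 - (-0.95)² = 105.2375.
  S^{-1} = (1/det) · [[d, -b], [-b, a]] = [[0.0827, 0.009],
 [0.009, 0.1159]].

Step 4 — quadratic form (x̄ - mu_0)^T · S^{-1} · (x̄ - mu_0):
  S^{-1} · (x̄ - mu_0) = (0.2152, -0.1834),
  (x̄ - mu_0)^T · [...] = (2.8)·(0.2152) + (-1.8)·(-0.1834) = 0.9327.

Step 5 — scale by n: T² = 5 · 0.9327 = 4.6637.

T² ≈ 4.6637


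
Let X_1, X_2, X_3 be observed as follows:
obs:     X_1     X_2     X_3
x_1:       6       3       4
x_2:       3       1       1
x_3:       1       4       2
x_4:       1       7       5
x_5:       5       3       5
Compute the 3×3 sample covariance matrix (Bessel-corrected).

Step 1 — column means:
  mean(X_1) = (6 + 3 + 1 + 1 + 5) / 5 = 16/5 = 3.2
  mean(X_2) = (3 + 1 + 4 + 7 + 3) / 5 = 18/5 = 3.6
  mean(X_3) = (4 + 1 + 2 + 5 + 5) / 5 = 17/5 = 3.4

Step 2 — sample covariance S[i,j] = (1/(n-1)) · Σ_k (x_{k,i} - mean_i) · (x_{k,j} - mean_j), with n-1 = 4.
  S[X_1,X_1] = ((2.8)·(2.8) + (-0.2)·(-0.2) + (-2.2)·(-2.2) + (-2.2)·(-2.2) + (1.8)·(1.8)) / 4 = 20.8/4 = 5.2
  S[X_1,X_2] = ((2.8)·(-0.6) + (-0.2)·(-2.6) + (-2.2)·(0.4) + (-2.2)·(3.4) + (1.8)·(-0.6)) / 4 = -10.6/4 = -2.65
  S[X_1,X_3] = ((2.8)·(0.6) + (-0.2)·(-2.4) + (-2.2)·(-1.4) + (-2.2)·(1.6) + (1.8)·(1.6)) / 4 = 4.6/4 = 1.15
  S[X_2,X_2] = ((-0.6)·(-0.6) + (-2.6)·(-2.6) + (0.4)·(0.4) + (3.4)·(3.4) + (-0.6)·(-0.6)) / 4 = 19.2/4 = 4.8
  S[X_2,X_3] = ((-0.6)·(0.6) + (-2.6)·(-2.4) + (0.4)·(-1.4) + (3.4)·(1.6) + (-0.6)·(1.6)) / 4 = 9.8/4 = 2.45
  S[X_3,X_3] = ((0.6)·(0.6) + (-2.4)·(-2.4) + (-1.4)·(-1.4) + (1.6)·(1.6) + (1.6)·(1.6)) / 4 = 13.2/4 = 3.3

S is symmetric (S[j,i] = S[i,j]). Assembling:

S = [[5.2, -2.65, 1.15],
 [-2.65, 4.8, 2.45],
 [1.15, 2.45, 3.3]]


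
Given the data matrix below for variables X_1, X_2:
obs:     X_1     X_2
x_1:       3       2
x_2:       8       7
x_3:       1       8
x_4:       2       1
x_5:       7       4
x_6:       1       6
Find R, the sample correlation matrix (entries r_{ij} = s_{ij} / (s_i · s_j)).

Step 1 — column means:
  mean(X_1) = (3 + 8 + 1 + 2 + 7 + 1) / 6 = 22/6 = 3.6667
  mean(X_2) = (2 + 7 + 8 + 1 + 4 + 6) / 6 = 28/6 = 4.6667

Step 2 — sample variances and covariances s[i,j] = (1/(n-1)) · Σ_k (x_{k,i} - mean_i) · (x_{k,j} - mean_j), with n-1 = 5:
  s[X_1,X_1] = ((-0.6667)·(-0.6667) + (4.3333)·(4.3333) + (-2.6667)·(-2.6667) + (-1.6667)·(-1.6667) + (3.3333)·(3.3333) + (-2.6667)·(-2.6667)) / 5 = 47.3333/5 = 9.4667
  s[X_1,X_2] = ((-0.6667)·(-2.6667) + (4.3333)·(2.3333) + (-2.6667)·(3.3333) + (-1.6667)·(-3.6667) + (3.3333)·(-0.6667) + (-2.6667)·(1.3333)) / 5 = 3.3333/5 = 0.6667
  s[X_2,X_2] = ((-2.6667)·(-2.6667) + (2.3333)·(2.3333) + (3.3333)·(3.3333) + (-3.6667)·(-3.6667) + (-0.6667)·(-0.6667) + (1.3333)·(1.3333)) / 5 = 39.3333/5 = 7.8667
  Sample standard deviations s_i = √(s[i,i]):
  s(X_1) = √(9.4667) = 3.0768
  s(X_2) = √(7.8667) = 2.8048

Step 3 — r_{ij} = s_{ij} / (s_i · s_j):
  r[X_1,X_1] = 1 (diagonal).
  r[X_1,X_2] = 0.6667 / (3.0768 · 2.8048) = 0.6667 / 8.6297 = 0.0773
  r[X_2,X_2] = 1 (diagonal).

R is symmetric with unit diagonal. Assembling:

R = [[1, 0.0773],
 [0.0773, 1]]


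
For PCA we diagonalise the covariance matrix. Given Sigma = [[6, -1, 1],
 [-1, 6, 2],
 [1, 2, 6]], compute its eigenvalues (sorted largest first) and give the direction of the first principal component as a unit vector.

Step 1 — characteristic polynomial p(λ) = det(λI - Sigma) = λ³ - tr·λ² + c_1·λ - det, where tr = trace, c_1 = sum of the principal 2×2 minors, det = det(Sigma):
  tr = 6 + 6 + 6 = 18,
  c_1 = (6·6 - (-1)²) + (6·6 - (1)²) + (6·6 - (2)²) = 35 + 35 + 32 = 102,
  det = 6·(6·6 - (2)²) - (-1)·((-1)·6 - (2)·(1)) + (1)·((-1)·(2) - 6·(1)) = 6·(32) - (-1)·(-8) + (1)·(-8) = 176.
  So p(λ) = λ³ - 18λ² + 102λ - 176.
Step 2 — look for an integer root (rational root theorem: any rational root is an integer divisor of 176). Testing λ = 8:
  p(8) = 512 - 1152 + 816 - 176 = 0  ✓
  Dividing out (λ - 8): p(λ) = (λ - 8)(λ² - 10λ + 22).
Step 3 — remaining eigenvalues from the quadratic λ² - 10λ + 22 = 0:
  Δ = 10² - 4·22 = 100 - 88 = 12,  λ = (10 ± √12)/2 = (10 ± 3.4641)/2 ≈ 6.7321 or 3.2679.
  Sorted: λ_1 = 8,  λ_2 = 6.7321,  λ_3 = 3.2679  (check: sum = 18 = tr ✓).

Step 4 — unit eigenvector for λ_1 = 8: v spans the null space of (Sigma - λ_1 I), whose rows are
  r_1 = (-2, -1, 1),  r_2 = (-1, -2, 2),  r_3 = (1, 2, -2).
  v is orthogonal to every row, so take v ∝ r_1 × r_2 = ((-1)·(2) - (1)·(-2), (1)·(-1) - (-2)·(2), (-2)·(-2) - (-1)·(-1)) = (0, 3, 3).
  Rescale (divide by 3): u = (0, 1, 1).
  ||u|| = √((0)² + (1)² + (1)²) = √(2) ≈ 1.4142,  v_1 = u/||u|| ≈ (0, 0.7071, 0.7071) (||v_1|| = 1).

λ_1 = 8,  λ_2 = 6.7321,  λ_3 = 3.2679;  v_1 ≈ (0, 0.7071, 0.7071)
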